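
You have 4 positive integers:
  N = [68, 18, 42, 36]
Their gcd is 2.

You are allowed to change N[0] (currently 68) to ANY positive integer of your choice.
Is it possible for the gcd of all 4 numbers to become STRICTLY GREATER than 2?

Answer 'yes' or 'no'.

Current gcd = 2
gcd of all OTHER numbers (without N[0]=68): gcd([18, 42, 36]) = 6
The new gcd after any change is gcd(6, new_value).
This can be at most 6.
Since 6 > old gcd 2, the gcd CAN increase (e.g., set N[0] = 6).

Answer: yes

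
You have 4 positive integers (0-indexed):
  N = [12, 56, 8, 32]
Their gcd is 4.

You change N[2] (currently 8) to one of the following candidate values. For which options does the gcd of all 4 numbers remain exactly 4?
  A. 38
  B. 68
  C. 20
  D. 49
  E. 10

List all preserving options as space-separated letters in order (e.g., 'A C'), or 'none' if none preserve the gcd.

Old gcd = 4; gcd of others (without N[2]) = 4
New gcd for candidate v: gcd(4, v). Preserves old gcd iff gcd(4, v) = 4.
  Option A: v=38, gcd(4,38)=2 -> changes
  Option B: v=68, gcd(4,68)=4 -> preserves
  Option C: v=20, gcd(4,20)=4 -> preserves
  Option D: v=49, gcd(4,49)=1 -> changes
  Option E: v=10, gcd(4,10)=2 -> changes

Answer: B C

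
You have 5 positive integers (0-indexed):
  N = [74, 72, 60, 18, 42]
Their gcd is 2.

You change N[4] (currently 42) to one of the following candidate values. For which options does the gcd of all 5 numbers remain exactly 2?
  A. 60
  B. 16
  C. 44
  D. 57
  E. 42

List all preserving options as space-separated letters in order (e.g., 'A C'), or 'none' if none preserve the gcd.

Answer: A B C E

Derivation:
Old gcd = 2; gcd of others (without N[4]) = 2
New gcd for candidate v: gcd(2, v). Preserves old gcd iff gcd(2, v) = 2.
  Option A: v=60, gcd(2,60)=2 -> preserves
  Option B: v=16, gcd(2,16)=2 -> preserves
  Option C: v=44, gcd(2,44)=2 -> preserves
  Option D: v=57, gcd(2,57)=1 -> changes
  Option E: v=42, gcd(2,42)=2 -> preserves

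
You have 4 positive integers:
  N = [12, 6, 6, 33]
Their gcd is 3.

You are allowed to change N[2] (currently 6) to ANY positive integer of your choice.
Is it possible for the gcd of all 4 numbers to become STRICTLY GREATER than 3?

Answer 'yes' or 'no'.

Current gcd = 3
gcd of all OTHER numbers (without N[2]=6): gcd([12, 6, 33]) = 3
The new gcd after any change is gcd(3, new_value).
This can be at most 3.
Since 3 = old gcd 3, the gcd can only stay the same or decrease.

Answer: no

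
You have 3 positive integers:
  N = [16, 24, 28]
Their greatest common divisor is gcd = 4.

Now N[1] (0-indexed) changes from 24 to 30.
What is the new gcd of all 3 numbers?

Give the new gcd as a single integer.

Numbers: [16, 24, 28], gcd = 4
Change: index 1, 24 -> 30
gcd of the OTHER numbers (without index 1): gcd([16, 28]) = 4
New gcd = gcd(g_others, new_val) = gcd(4, 30) = 2

Answer: 2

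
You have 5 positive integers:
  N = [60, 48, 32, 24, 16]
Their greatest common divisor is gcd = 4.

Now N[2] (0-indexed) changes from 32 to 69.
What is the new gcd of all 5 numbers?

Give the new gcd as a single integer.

Numbers: [60, 48, 32, 24, 16], gcd = 4
Change: index 2, 32 -> 69
gcd of the OTHER numbers (without index 2): gcd([60, 48, 24, 16]) = 4
New gcd = gcd(g_others, new_val) = gcd(4, 69) = 1

Answer: 1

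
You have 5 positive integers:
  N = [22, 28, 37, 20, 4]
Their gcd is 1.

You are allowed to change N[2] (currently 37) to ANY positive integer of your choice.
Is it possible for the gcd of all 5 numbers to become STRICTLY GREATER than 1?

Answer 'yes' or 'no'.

Current gcd = 1
gcd of all OTHER numbers (without N[2]=37): gcd([22, 28, 20, 4]) = 2
The new gcd after any change is gcd(2, new_value).
This can be at most 2.
Since 2 > old gcd 1, the gcd CAN increase (e.g., set N[2] = 2).

Answer: yes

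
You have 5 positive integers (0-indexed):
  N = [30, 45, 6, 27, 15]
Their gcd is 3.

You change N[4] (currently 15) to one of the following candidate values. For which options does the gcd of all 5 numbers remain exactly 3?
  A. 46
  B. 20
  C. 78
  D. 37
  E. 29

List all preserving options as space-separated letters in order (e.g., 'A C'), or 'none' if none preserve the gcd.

Old gcd = 3; gcd of others (without N[4]) = 3
New gcd for candidate v: gcd(3, v). Preserves old gcd iff gcd(3, v) = 3.
  Option A: v=46, gcd(3,46)=1 -> changes
  Option B: v=20, gcd(3,20)=1 -> changes
  Option C: v=78, gcd(3,78)=3 -> preserves
  Option D: v=37, gcd(3,37)=1 -> changes
  Option E: v=29, gcd(3,29)=1 -> changes

Answer: C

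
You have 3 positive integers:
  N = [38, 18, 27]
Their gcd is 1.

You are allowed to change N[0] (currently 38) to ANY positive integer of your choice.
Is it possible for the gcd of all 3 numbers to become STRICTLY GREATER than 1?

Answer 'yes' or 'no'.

Answer: yes

Derivation:
Current gcd = 1
gcd of all OTHER numbers (without N[0]=38): gcd([18, 27]) = 9
The new gcd after any change is gcd(9, new_value).
This can be at most 9.
Since 9 > old gcd 1, the gcd CAN increase (e.g., set N[0] = 9).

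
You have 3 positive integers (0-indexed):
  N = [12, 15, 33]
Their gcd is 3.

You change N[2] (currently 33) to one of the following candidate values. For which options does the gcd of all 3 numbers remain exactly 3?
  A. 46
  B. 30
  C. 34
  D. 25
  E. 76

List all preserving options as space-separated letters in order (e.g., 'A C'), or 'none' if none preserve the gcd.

Answer: B

Derivation:
Old gcd = 3; gcd of others (without N[2]) = 3
New gcd for candidate v: gcd(3, v). Preserves old gcd iff gcd(3, v) = 3.
  Option A: v=46, gcd(3,46)=1 -> changes
  Option B: v=30, gcd(3,30)=3 -> preserves
  Option C: v=34, gcd(3,34)=1 -> changes
  Option D: v=25, gcd(3,25)=1 -> changes
  Option E: v=76, gcd(3,76)=1 -> changes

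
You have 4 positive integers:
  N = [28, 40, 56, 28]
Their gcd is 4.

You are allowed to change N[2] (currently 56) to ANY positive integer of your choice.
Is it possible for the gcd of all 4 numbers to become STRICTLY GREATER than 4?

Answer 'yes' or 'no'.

Current gcd = 4
gcd of all OTHER numbers (without N[2]=56): gcd([28, 40, 28]) = 4
The new gcd after any change is gcd(4, new_value).
This can be at most 4.
Since 4 = old gcd 4, the gcd can only stay the same or decrease.

Answer: no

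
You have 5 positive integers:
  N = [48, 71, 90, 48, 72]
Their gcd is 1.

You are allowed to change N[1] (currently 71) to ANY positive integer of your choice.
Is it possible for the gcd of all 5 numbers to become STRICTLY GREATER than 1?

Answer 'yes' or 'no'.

Current gcd = 1
gcd of all OTHER numbers (without N[1]=71): gcd([48, 90, 48, 72]) = 6
The new gcd after any change is gcd(6, new_value).
This can be at most 6.
Since 6 > old gcd 1, the gcd CAN increase (e.g., set N[1] = 6).

Answer: yes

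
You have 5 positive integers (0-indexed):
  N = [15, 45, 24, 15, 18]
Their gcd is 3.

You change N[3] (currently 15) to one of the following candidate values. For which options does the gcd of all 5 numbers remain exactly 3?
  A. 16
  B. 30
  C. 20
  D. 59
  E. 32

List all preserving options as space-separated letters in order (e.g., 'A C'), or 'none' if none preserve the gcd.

Answer: B

Derivation:
Old gcd = 3; gcd of others (without N[3]) = 3
New gcd for candidate v: gcd(3, v). Preserves old gcd iff gcd(3, v) = 3.
  Option A: v=16, gcd(3,16)=1 -> changes
  Option B: v=30, gcd(3,30)=3 -> preserves
  Option C: v=20, gcd(3,20)=1 -> changes
  Option D: v=59, gcd(3,59)=1 -> changes
  Option E: v=32, gcd(3,32)=1 -> changes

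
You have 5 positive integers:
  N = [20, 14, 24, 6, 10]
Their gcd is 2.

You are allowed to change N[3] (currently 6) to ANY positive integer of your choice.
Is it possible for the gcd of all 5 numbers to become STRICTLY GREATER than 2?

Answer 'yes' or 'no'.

Answer: no

Derivation:
Current gcd = 2
gcd of all OTHER numbers (without N[3]=6): gcd([20, 14, 24, 10]) = 2
The new gcd after any change is gcd(2, new_value).
This can be at most 2.
Since 2 = old gcd 2, the gcd can only stay the same or decrease.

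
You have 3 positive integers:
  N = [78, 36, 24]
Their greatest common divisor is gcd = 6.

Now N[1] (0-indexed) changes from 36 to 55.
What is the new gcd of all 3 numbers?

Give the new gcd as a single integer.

Numbers: [78, 36, 24], gcd = 6
Change: index 1, 36 -> 55
gcd of the OTHER numbers (without index 1): gcd([78, 24]) = 6
New gcd = gcd(g_others, new_val) = gcd(6, 55) = 1

Answer: 1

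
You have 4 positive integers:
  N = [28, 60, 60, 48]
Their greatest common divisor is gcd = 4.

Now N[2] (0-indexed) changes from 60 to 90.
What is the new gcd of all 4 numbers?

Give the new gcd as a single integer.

Numbers: [28, 60, 60, 48], gcd = 4
Change: index 2, 60 -> 90
gcd of the OTHER numbers (without index 2): gcd([28, 60, 48]) = 4
New gcd = gcd(g_others, new_val) = gcd(4, 90) = 2

Answer: 2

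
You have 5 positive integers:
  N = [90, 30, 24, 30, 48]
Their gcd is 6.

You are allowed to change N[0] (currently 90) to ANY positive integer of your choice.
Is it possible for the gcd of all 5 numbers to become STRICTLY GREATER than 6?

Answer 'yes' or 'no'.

Current gcd = 6
gcd of all OTHER numbers (without N[0]=90): gcd([30, 24, 30, 48]) = 6
The new gcd after any change is gcd(6, new_value).
This can be at most 6.
Since 6 = old gcd 6, the gcd can only stay the same or decrease.

Answer: no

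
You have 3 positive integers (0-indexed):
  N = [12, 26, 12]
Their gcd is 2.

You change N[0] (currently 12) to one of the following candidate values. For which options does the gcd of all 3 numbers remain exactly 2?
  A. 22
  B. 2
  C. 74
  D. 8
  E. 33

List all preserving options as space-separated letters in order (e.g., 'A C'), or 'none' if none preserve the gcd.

Old gcd = 2; gcd of others (without N[0]) = 2
New gcd for candidate v: gcd(2, v). Preserves old gcd iff gcd(2, v) = 2.
  Option A: v=22, gcd(2,22)=2 -> preserves
  Option B: v=2, gcd(2,2)=2 -> preserves
  Option C: v=74, gcd(2,74)=2 -> preserves
  Option D: v=8, gcd(2,8)=2 -> preserves
  Option E: v=33, gcd(2,33)=1 -> changes

Answer: A B C D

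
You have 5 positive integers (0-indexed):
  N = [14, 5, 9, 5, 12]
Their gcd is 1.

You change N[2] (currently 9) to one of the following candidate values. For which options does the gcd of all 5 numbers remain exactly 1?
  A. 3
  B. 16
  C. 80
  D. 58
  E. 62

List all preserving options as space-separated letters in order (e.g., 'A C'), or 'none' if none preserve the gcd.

Old gcd = 1; gcd of others (without N[2]) = 1
New gcd for candidate v: gcd(1, v). Preserves old gcd iff gcd(1, v) = 1.
  Option A: v=3, gcd(1,3)=1 -> preserves
  Option B: v=16, gcd(1,16)=1 -> preserves
  Option C: v=80, gcd(1,80)=1 -> preserves
  Option D: v=58, gcd(1,58)=1 -> preserves
  Option E: v=62, gcd(1,62)=1 -> preserves

Answer: A B C D E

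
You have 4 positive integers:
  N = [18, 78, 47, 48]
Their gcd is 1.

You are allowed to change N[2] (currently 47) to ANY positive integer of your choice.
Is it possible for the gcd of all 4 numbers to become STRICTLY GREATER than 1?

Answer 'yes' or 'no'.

Answer: yes

Derivation:
Current gcd = 1
gcd of all OTHER numbers (without N[2]=47): gcd([18, 78, 48]) = 6
The new gcd after any change is gcd(6, new_value).
This can be at most 6.
Since 6 > old gcd 1, the gcd CAN increase (e.g., set N[2] = 6).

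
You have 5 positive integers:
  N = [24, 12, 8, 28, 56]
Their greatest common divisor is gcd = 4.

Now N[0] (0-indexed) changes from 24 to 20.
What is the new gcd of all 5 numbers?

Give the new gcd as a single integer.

Numbers: [24, 12, 8, 28, 56], gcd = 4
Change: index 0, 24 -> 20
gcd of the OTHER numbers (without index 0): gcd([12, 8, 28, 56]) = 4
New gcd = gcd(g_others, new_val) = gcd(4, 20) = 4

Answer: 4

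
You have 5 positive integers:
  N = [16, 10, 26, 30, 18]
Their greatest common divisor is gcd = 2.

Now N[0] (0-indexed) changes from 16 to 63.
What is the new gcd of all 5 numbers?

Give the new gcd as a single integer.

Numbers: [16, 10, 26, 30, 18], gcd = 2
Change: index 0, 16 -> 63
gcd of the OTHER numbers (without index 0): gcd([10, 26, 30, 18]) = 2
New gcd = gcd(g_others, new_val) = gcd(2, 63) = 1

Answer: 1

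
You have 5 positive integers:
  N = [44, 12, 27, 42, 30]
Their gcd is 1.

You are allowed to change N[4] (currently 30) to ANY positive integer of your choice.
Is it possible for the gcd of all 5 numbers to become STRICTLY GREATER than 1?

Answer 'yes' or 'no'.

Current gcd = 1
gcd of all OTHER numbers (without N[4]=30): gcd([44, 12, 27, 42]) = 1
The new gcd after any change is gcd(1, new_value).
This can be at most 1.
Since 1 = old gcd 1, the gcd can only stay the same or decrease.

Answer: no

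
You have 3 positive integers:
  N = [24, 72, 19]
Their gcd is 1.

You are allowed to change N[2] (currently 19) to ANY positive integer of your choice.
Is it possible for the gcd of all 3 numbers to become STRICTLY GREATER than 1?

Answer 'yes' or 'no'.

Answer: yes

Derivation:
Current gcd = 1
gcd of all OTHER numbers (without N[2]=19): gcd([24, 72]) = 24
The new gcd after any change is gcd(24, new_value).
This can be at most 24.
Since 24 > old gcd 1, the gcd CAN increase (e.g., set N[2] = 24).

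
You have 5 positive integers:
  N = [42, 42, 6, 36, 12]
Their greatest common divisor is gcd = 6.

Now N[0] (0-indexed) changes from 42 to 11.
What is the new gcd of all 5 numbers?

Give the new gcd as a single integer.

Numbers: [42, 42, 6, 36, 12], gcd = 6
Change: index 0, 42 -> 11
gcd of the OTHER numbers (without index 0): gcd([42, 6, 36, 12]) = 6
New gcd = gcd(g_others, new_val) = gcd(6, 11) = 1

Answer: 1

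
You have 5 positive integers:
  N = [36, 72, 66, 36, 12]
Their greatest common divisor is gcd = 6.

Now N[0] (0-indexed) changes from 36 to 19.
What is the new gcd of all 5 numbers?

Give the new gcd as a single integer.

Numbers: [36, 72, 66, 36, 12], gcd = 6
Change: index 0, 36 -> 19
gcd of the OTHER numbers (without index 0): gcd([72, 66, 36, 12]) = 6
New gcd = gcd(g_others, new_val) = gcd(6, 19) = 1

Answer: 1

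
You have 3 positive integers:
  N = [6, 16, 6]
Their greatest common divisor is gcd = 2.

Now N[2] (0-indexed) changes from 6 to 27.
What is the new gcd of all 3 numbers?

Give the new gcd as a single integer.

Numbers: [6, 16, 6], gcd = 2
Change: index 2, 6 -> 27
gcd of the OTHER numbers (without index 2): gcd([6, 16]) = 2
New gcd = gcd(g_others, new_val) = gcd(2, 27) = 1

Answer: 1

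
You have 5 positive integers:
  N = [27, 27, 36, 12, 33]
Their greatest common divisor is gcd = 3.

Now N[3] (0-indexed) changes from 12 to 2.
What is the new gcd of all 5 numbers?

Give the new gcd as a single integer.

Numbers: [27, 27, 36, 12, 33], gcd = 3
Change: index 3, 12 -> 2
gcd of the OTHER numbers (without index 3): gcd([27, 27, 36, 33]) = 3
New gcd = gcd(g_others, new_val) = gcd(3, 2) = 1

Answer: 1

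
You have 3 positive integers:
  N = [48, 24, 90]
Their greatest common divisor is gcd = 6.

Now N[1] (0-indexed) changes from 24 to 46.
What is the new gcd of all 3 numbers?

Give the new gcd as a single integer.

Answer: 2

Derivation:
Numbers: [48, 24, 90], gcd = 6
Change: index 1, 24 -> 46
gcd of the OTHER numbers (without index 1): gcd([48, 90]) = 6
New gcd = gcd(g_others, new_val) = gcd(6, 46) = 2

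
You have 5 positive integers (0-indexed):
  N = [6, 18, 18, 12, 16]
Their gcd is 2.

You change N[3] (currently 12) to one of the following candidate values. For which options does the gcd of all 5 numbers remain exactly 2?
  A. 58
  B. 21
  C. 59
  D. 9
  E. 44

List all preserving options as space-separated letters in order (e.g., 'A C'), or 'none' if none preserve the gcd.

Answer: A E

Derivation:
Old gcd = 2; gcd of others (without N[3]) = 2
New gcd for candidate v: gcd(2, v). Preserves old gcd iff gcd(2, v) = 2.
  Option A: v=58, gcd(2,58)=2 -> preserves
  Option B: v=21, gcd(2,21)=1 -> changes
  Option C: v=59, gcd(2,59)=1 -> changes
  Option D: v=9, gcd(2,9)=1 -> changes
  Option E: v=44, gcd(2,44)=2 -> preserves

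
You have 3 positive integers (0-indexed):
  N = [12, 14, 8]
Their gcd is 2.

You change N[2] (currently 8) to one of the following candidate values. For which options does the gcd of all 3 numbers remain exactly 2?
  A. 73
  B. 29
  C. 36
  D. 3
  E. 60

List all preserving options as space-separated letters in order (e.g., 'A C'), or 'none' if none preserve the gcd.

Old gcd = 2; gcd of others (without N[2]) = 2
New gcd for candidate v: gcd(2, v). Preserves old gcd iff gcd(2, v) = 2.
  Option A: v=73, gcd(2,73)=1 -> changes
  Option B: v=29, gcd(2,29)=1 -> changes
  Option C: v=36, gcd(2,36)=2 -> preserves
  Option D: v=3, gcd(2,3)=1 -> changes
  Option E: v=60, gcd(2,60)=2 -> preserves

Answer: C E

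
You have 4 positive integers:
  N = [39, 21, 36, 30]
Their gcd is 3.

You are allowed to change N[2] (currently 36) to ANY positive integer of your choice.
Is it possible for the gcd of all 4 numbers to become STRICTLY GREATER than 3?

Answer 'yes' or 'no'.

Answer: no

Derivation:
Current gcd = 3
gcd of all OTHER numbers (without N[2]=36): gcd([39, 21, 30]) = 3
The new gcd after any change is gcd(3, new_value).
This can be at most 3.
Since 3 = old gcd 3, the gcd can only stay the same or decrease.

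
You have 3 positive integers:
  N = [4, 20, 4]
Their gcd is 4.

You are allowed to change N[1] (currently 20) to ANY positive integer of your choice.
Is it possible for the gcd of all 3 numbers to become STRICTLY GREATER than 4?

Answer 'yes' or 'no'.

Answer: no

Derivation:
Current gcd = 4
gcd of all OTHER numbers (without N[1]=20): gcd([4, 4]) = 4
The new gcd after any change is gcd(4, new_value).
This can be at most 4.
Since 4 = old gcd 4, the gcd can only stay the same or decrease.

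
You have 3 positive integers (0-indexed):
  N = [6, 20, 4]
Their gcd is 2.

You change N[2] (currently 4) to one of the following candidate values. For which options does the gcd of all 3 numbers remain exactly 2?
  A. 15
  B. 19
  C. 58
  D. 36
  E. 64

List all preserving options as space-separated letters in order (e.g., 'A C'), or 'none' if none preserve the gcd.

Old gcd = 2; gcd of others (without N[2]) = 2
New gcd for candidate v: gcd(2, v). Preserves old gcd iff gcd(2, v) = 2.
  Option A: v=15, gcd(2,15)=1 -> changes
  Option B: v=19, gcd(2,19)=1 -> changes
  Option C: v=58, gcd(2,58)=2 -> preserves
  Option D: v=36, gcd(2,36)=2 -> preserves
  Option E: v=64, gcd(2,64)=2 -> preserves

Answer: C D E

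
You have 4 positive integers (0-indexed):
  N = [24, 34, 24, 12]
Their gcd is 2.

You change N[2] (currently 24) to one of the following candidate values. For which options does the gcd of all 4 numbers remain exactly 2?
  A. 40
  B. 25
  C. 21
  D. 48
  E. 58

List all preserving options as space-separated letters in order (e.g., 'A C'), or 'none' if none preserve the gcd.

Answer: A D E

Derivation:
Old gcd = 2; gcd of others (without N[2]) = 2
New gcd for candidate v: gcd(2, v). Preserves old gcd iff gcd(2, v) = 2.
  Option A: v=40, gcd(2,40)=2 -> preserves
  Option B: v=25, gcd(2,25)=1 -> changes
  Option C: v=21, gcd(2,21)=1 -> changes
  Option D: v=48, gcd(2,48)=2 -> preserves
  Option E: v=58, gcd(2,58)=2 -> preserves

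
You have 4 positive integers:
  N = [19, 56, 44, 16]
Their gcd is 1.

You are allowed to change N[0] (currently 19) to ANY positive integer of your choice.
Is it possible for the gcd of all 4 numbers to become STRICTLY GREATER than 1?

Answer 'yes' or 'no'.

Current gcd = 1
gcd of all OTHER numbers (without N[0]=19): gcd([56, 44, 16]) = 4
The new gcd after any change is gcd(4, new_value).
This can be at most 4.
Since 4 > old gcd 1, the gcd CAN increase (e.g., set N[0] = 4).

Answer: yes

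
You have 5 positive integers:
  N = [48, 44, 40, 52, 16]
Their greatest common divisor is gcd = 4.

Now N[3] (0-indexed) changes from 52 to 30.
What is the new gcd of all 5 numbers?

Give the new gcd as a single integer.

Numbers: [48, 44, 40, 52, 16], gcd = 4
Change: index 3, 52 -> 30
gcd of the OTHER numbers (without index 3): gcd([48, 44, 40, 16]) = 4
New gcd = gcd(g_others, new_val) = gcd(4, 30) = 2

Answer: 2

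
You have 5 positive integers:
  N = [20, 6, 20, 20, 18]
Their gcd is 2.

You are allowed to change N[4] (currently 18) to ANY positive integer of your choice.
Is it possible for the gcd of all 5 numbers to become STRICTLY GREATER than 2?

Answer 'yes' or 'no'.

Answer: no

Derivation:
Current gcd = 2
gcd of all OTHER numbers (without N[4]=18): gcd([20, 6, 20, 20]) = 2
The new gcd after any change is gcd(2, new_value).
This can be at most 2.
Since 2 = old gcd 2, the gcd can only stay the same or decrease.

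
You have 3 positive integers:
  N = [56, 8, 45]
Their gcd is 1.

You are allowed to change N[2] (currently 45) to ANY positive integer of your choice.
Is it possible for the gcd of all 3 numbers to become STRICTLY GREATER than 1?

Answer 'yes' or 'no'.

Current gcd = 1
gcd of all OTHER numbers (without N[2]=45): gcd([56, 8]) = 8
The new gcd after any change is gcd(8, new_value).
This can be at most 8.
Since 8 > old gcd 1, the gcd CAN increase (e.g., set N[2] = 8).

Answer: yes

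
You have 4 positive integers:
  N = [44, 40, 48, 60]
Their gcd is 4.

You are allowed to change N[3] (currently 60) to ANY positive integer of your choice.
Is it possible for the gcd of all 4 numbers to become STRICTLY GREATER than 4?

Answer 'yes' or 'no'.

Current gcd = 4
gcd of all OTHER numbers (without N[3]=60): gcd([44, 40, 48]) = 4
The new gcd after any change is gcd(4, new_value).
This can be at most 4.
Since 4 = old gcd 4, the gcd can only stay the same or decrease.

Answer: no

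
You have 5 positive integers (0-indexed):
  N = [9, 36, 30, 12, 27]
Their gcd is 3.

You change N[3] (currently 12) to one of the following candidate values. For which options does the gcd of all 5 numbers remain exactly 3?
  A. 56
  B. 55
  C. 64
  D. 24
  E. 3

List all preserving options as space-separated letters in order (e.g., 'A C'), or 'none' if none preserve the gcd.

Old gcd = 3; gcd of others (without N[3]) = 3
New gcd for candidate v: gcd(3, v). Preserves old gcd iff gcd(3, v) = 3.
  Option A: v=56, gcd(3,56)=1 -> changes
  Option B: v=55, gcd(3,55)=1 -> changes
  Option C: v=64, gcd(3,64)=1 -> changes
  Option D: v=24, gcd(3,24)=3 -> preserves
  Option E: v=3, gcd(3,3)=3 -> preserves

Answer: D E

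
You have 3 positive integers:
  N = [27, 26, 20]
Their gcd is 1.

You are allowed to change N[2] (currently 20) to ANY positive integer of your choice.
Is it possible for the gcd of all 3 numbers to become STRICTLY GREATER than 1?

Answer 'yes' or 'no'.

Current gcd = 1
gcd of all OTHER numbers (without N[2]=20): gcd([27, 26]) = 1
The new gcd after any change is gcd(1, new_value).
This can be at most 1.
Since 1 = old gcd 1, the gcd can only stay the same or decrease.

Answer: no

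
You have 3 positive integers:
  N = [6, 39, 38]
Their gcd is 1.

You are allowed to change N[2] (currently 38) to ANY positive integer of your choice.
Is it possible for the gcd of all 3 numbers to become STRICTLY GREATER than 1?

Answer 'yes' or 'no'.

Current gcd = 1
gcd of all OTHER numbers (without N[2]=38): gcd([6, 39]) = 3
The new gcd after any change is gcd(3, new_value).
This can be at most 3.
Since 3 > old gcd 1, the gcd CAN increase (e.g., set N[2] = 3).

Answer: yes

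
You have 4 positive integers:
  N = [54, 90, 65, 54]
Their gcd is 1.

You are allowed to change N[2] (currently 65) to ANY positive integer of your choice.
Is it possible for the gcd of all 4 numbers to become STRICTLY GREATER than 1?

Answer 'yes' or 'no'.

Answer: yes

Derivation:
Current gcd = 1
gcd of all OTHER numbers (without N[2]=65): gcd([54, 90, 54]) = 18
The new gcd after any change is gcd(18, new_value).
This can be at most 18.
Since 18 > old gcd 1, the gcd CAN increase (e.g., set N[2] = 18).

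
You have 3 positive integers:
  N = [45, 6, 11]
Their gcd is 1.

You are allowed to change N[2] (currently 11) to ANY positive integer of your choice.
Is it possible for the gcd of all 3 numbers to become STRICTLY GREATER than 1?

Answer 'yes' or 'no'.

Current gcd = 1
gcd of all OTHER numbers (without N[2]=11): gcd([45, 6]) = 3
The new gcd after any change is gcd(3, new_value).
This can be at most 3.
Since 3 > old gcd 1, the gcd CAN increase (e.g., set N[2] = 3).

Answer: yes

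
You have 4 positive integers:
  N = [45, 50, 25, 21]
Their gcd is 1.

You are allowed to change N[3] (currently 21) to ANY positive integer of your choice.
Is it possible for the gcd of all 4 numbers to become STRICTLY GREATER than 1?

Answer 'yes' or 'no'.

Current gcd = 1
gcd of all OTHER numbers (without N[3]=21): gcd([45, 50, 25]) = 5
The new gcd after any change is gcd(5, new_value).
This can be at most 5.
Since 5 > old gcd 1, the gcd CAN increase (e.g., set N[3] = 5).

Answer: yes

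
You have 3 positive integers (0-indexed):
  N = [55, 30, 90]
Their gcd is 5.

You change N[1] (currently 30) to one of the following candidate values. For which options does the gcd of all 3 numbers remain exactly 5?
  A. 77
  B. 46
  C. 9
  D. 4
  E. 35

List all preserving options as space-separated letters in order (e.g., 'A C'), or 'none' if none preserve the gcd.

Answer: E

Derivation:
Old gcd = 5; gcd of others (without N[1]) = 5
New gcd for candidate v: gcd(5, v). Preserves old gcd iff gcd(5, v) = 5.
  Option A: v=77, gcd(5,77)=1 -> changes
  Option B: v=46, gcd(5,46)=1 -> changes
  Option C: v=9, gcd(5,9)=1 -> changes
  Option D: v=4, gcd(5,4)=1 -> changes
  Option E: v=35, gcd(5,35)=5 -> preserves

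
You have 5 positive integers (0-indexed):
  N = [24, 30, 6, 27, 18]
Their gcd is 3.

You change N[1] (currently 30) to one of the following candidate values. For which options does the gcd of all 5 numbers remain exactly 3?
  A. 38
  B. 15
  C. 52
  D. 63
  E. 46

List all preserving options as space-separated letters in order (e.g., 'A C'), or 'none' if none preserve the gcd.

Answer: B D

Derivation:
Old gcd = 3; gcd of others (without N[1]) = 3
New gcd for candidate v: gcd(3, v). Preserves old gcd iff gcd(3, v) = 3.
  Option A: v=38, gcd(3,38)=1 -> changes
  Option B: v=15, gcd(3,15)=3 -> preserves
  Option C: v=52, gcd(3,52)=1 -> changes
  Option D: v=63, gcd(3,63)=3 -> preserves
  Option E: v=46, gcd(3,46)=1 -> changes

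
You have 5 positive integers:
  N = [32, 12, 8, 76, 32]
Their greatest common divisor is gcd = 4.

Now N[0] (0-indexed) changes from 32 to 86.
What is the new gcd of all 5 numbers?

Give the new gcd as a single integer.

Answer: 2

Derivation:
Numbers: [32, 12, 8, 76, 32], gcd = 4
Change: index 0, 32 -> 86
gcd of the OTHER numbers (without index 0): gcd([12, 8, 76, 32]) = 4
New gcd = gcd(g_others, new_val) = gcd(4, 86) = 2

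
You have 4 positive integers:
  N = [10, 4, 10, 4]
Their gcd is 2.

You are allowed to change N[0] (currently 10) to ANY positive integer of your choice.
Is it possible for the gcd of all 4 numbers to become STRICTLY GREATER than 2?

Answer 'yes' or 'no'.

Current gcd = 2
gcd of all OTHER numbers (without N[0]=10): gcd([4, 10, 4]) = 2
The new gcd after any change is gcd(2, new_value).
This can be at most 2.
Since 2 = old gcd 2, the gcd can only stay the same or decrease.

Answer: no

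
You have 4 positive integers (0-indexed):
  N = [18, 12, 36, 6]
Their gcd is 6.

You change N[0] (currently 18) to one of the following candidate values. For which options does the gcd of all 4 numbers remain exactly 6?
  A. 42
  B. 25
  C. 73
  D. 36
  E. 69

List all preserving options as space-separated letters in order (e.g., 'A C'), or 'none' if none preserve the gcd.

Old gcd = 6; gcd of others (without N[0]) = 6
New gcd for candidate v: gcd(6, v). Preserves old gcd iff gcd(6, v) = 6.
  Option A: v=42, gcd(6,42)=6 -> preserves
  Option B: v=25, gcd(6,25)=1 -> changes
  Option C: v=73, gcd(6,73)=1 -> changes
  Option D: v=36, gcd(6,36)=6 -> preserves
  Option E: v=69, gcd(6,69)=3 -> changes

Answer: A D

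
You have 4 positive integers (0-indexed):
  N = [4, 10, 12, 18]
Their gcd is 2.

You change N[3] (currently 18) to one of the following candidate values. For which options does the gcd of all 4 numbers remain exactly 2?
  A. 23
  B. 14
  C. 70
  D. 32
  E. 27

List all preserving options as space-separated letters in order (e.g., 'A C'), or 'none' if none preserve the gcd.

Answer: B C D

Derivation:
Old gcd = 2; gcd of others (without N[3]) = 2
New gcd for candidate v: gcd(2, v). Preserves old gcd iff gcd(2, v) = 2.
  Option A: v=23, gcd(2,23)=1 -> changes
  Option B: v=14, gcd(2,14)=2 -> preserves
  Option C: v=70, gcd(2,70)=2 -> preserves
  Option D: v=32, gcd(2,32)=2 -> preserves
  Option E: v=27, gcd(2,27)=1 -> changes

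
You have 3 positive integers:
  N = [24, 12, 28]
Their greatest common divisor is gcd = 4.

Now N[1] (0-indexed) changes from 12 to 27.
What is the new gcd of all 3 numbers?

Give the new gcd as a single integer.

Answer: 1

Derivation:
Numbers: [24, 12, 28], gcd = 4
Change: index 1, 12 -> 27
gcd of the OTHER numbers (without index 1): gcd([24, 28]) = 4
New gcd = gcd(g_others, new_val) = gcd(4, 27) = 1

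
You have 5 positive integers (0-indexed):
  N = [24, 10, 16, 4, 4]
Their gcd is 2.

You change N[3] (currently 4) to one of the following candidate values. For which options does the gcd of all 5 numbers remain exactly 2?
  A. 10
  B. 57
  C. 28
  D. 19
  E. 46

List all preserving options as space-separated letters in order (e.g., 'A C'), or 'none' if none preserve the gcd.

Old gcd = 2; gcd of others (without N[3]) = 2
New gcd for candidate v: gcd(2, v). Preserves old gcd iff gcd(2, v) = 2.
  Option A: v=10, gcd(2,10)=2 -> preserves
  Option B: v=57, gcd(2,57)=1 -> changes
  Option C: v=28, gcd(2,28)=2 -> preserves
  Option D: v=19, gcd(2,19)=1 -> changes
  Option E: v=46, gcd(2,46)=2 -> preserves

Answer: A C E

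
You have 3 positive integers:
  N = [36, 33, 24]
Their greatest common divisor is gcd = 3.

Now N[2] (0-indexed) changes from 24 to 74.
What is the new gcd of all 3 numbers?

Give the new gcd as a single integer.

Numbers: [36, 33, 24], gcd = 3
Change: index 2, 24 -> 74
gcd of the OTHER numbers (without index 2): gcd([36, 33]) = 3
New gcd = gcd(g_others, new_val) = gcd(3, 74) = 1

Answer: 1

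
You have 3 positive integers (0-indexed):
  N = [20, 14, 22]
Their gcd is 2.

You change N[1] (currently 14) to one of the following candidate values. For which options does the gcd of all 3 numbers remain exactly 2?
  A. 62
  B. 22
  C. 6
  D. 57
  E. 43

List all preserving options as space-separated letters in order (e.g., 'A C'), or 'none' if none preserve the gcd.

Answer: A B C

Derivation:
Old gcd = 2; gcd of others (without N[1]) = 2
New gcd for candidate v: gcd(2, v). Preserves old gcd iff gcd(2, v) = 2.
  Option A: v=62, gcd(2,62)=2 -> preserves
  Option B: v=22, gcd(2,22)=2 -> preserves
  Option C: v=6, gcd(2,6)=2 -> preserves
  Option D: v=57, gcd(2,57)=1 -> changes
  Option E: v=43, gcd(2,43)=1 -> changes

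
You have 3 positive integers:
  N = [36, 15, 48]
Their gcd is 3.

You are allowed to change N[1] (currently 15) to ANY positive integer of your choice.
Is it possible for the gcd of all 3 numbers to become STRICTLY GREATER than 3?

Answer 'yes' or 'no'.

Current gcd = 3
gcd of all OTHER numbers (without N[1]=15): gcd([36, 48]) = 12
The new gcd after any change is gcd(12, new_value).
This can be at most 12.
Since 12 > old gcd 3, the gcd CAN increase (e.g., set N[1] = 12).

Answer: yes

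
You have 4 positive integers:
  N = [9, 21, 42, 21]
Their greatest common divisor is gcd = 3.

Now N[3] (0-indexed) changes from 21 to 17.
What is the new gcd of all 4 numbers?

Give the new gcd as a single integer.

Numbers: [9, 21, 42, 21], gcd = 3
Change: index 3, 21 -> 17
gcd of the OTHER numbers (without index 3): gcd([9, 21, 42]) = 3
New gcd = gcd(g_others, new_val) = gcd(3, 17) = 1

Answer: 1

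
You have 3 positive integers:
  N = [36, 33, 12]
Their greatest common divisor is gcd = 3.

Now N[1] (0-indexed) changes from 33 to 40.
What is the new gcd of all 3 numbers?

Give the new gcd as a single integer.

Numbers: [36, 33, 12], gcd = 3
Change: index 1, 33 -> 40
gcd of the OTHER numbers (without index 1): gcd([36, 12]) = 12
New gcd = gcd(g_others, new_val) = gcd(12, 40) = 4

Answer: 4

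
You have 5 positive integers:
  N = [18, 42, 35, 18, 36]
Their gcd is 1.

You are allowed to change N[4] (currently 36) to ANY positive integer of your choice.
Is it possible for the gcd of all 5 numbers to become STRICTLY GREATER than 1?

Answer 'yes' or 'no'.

Answer: no

Derivation:
Current gcd = 1
gcd of all OTHER numbers (without N[4]=36): gcd([18, 42, 35, 18]) = 1
The new gcd after any change is gcd(1, new_value).
This can be at most 1.
Since 1 = old gcd 1, the gcd can only stay the same or decrease.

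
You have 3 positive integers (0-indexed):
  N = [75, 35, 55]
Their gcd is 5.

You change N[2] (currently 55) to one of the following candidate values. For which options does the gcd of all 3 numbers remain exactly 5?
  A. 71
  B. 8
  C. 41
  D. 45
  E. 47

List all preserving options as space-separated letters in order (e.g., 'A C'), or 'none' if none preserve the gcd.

Old gcd = 5; gcd of others (without N[2]) = 5
New gcd for candidate v: gcd(5, v). Preserves old gcd iff gcd(5, v) = 5.
  Option A: v=71, gcd(5,71)=1 -> changes
  Option B: v=8, gcd(5,8)=1 -> changes
  Option C: v=41, gcd(5,41)=1 -> changes
  Option D: v=45, gcd(5,45)=5 -> preserves
  Option E: v=47, gcd(5,47)=1 -> changes

Answer: D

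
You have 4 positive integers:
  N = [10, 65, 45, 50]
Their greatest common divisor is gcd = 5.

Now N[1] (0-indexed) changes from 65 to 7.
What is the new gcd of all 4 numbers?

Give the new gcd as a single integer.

Numbers: [10, 65, 45, 50], gcd = 5
Change: index 1, 65 -> 7
gcd of the OTHER numbers (without index 1): gcd([10, 45, 50]) = 5
New gcd = gcd(g_others, new_val) = gcd(5, 7) = 1

Answer: 1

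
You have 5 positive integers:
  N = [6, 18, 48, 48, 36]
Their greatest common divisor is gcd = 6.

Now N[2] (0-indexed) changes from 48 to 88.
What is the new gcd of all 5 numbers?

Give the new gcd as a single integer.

Numbers: [6, 18, 48, 48, 36], gcd = 6
Change: index 2, 48 -> 88
gcd of the OTHER numbers (without index 2): gcd([6, 18, 48, 36]) = 6
New gcd = gcd(g_others, new_val) = gcd(6, 88) = 2

Answer: 2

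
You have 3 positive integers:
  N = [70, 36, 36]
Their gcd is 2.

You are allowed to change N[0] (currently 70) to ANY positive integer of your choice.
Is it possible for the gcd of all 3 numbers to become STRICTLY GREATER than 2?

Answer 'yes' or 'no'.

Answer: yes

Derivation:
Current gcd = 2
gcd of all OTHER numbers (without N[0]=70): gcd([36, 36]) = 36
The new gcd after any change is gcd(36, new_value).
This can be at most 36.
Since 36 > old gcd 2, the gcd CAN increase (e.g., set N[0] = 36).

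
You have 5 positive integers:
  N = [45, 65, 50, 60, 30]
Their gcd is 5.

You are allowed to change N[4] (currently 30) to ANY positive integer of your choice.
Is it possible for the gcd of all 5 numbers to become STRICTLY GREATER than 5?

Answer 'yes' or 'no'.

Answer: no

Derivation:
Current gcd = 5
gcd of all OTHER numbers (without N[4]=30): gcd([45, 65, 50, 60]) = 5
The new gcd after any change is gcd(5, new_value).
This can be at most 5.
Since 5 = old gcd 5, the gcd can only stay the same or decrease.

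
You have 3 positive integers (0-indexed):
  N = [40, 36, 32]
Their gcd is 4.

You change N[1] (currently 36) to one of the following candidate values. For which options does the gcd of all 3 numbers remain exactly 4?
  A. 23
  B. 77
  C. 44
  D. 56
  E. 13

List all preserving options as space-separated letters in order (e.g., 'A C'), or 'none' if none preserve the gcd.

Answer: C

Derivation:
Old gcd = 4; gcd of others (without N[1]) = 8
New gcd for candidate v: gcd(8, v). Preserves old gcd iff gcd(8, v) = 4.
  Option A: v=23, gcd(8,23)=1 -> changes
  Option B: v=77, gcd(8,77)=1 -> changes
  Option C: v=44, gcd(8,44)=4 -> preserves
  Option D: v=56, gcd(8,56)=8 -> changes
  Option E: v=13, gcd(8,13)=1 -> changes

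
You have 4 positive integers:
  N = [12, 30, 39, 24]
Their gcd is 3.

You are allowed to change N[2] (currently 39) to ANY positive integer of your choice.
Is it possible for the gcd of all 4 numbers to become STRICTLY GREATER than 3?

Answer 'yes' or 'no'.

Answer: yes

Derivation:
Current gcd = 3
gcd of all OTHER numbers (without N[2]=39): gcd([12, 30, 24]) = 6
The new gcd after any change is gcd(6, new_value).
This can be at most 6.
Since 6 > old gcd 3, the gcd CAN increase (e.g., set N[2] = 6).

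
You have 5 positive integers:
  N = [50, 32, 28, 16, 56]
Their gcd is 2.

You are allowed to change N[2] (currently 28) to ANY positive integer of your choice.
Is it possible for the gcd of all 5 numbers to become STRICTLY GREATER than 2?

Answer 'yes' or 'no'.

Current gcd = 2
gcd of all OTHER numbers (without N[2]=28): gcd([50, 32, 16, 56]) = 2
The new gcd after any change is gcd(2, new_value).
This can be at most 2.
Since 2 = old gcd 2, the gcd can only stay the same or decrease.

Answer: no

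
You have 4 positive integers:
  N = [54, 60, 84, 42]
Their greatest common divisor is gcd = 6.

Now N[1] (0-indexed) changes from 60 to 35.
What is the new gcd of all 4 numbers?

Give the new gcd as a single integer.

Numbers: [54, 60, 84, 42], gcd = 6
Change: index 1, 60 -> 35
gcd of the OTHER numbers (without index 1): gcd([54, 84, 42]) = 6
New gcd = gcd(g_others, new_val) = gcd(6, 35) = 1

Answer: 1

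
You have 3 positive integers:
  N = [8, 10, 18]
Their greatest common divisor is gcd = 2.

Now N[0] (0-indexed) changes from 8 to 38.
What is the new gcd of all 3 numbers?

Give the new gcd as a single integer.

Numbers: [8, 10, 18], gcd = 2
Change: index 0, 8 -> 38
gcd of the OTHER numbers (without index 0): gcd([10, 18]) = 2
New gcd = gcd(g_others, new_val) = gcd(2, 38) = 2

Answer: 2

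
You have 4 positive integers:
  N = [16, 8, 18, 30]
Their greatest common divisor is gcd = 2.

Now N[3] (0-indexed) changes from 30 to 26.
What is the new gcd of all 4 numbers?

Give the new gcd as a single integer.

Numbers: [16, 8, 18, 30], gcd = 2
Change: index 3, 30 -> 26
gcd of the OTHER numbers (without index 3): gcd([16, 8, 18]) = 2
New gcd = gcd(g_others, new_val) = gcd(2, 26) = 2

Answer: 2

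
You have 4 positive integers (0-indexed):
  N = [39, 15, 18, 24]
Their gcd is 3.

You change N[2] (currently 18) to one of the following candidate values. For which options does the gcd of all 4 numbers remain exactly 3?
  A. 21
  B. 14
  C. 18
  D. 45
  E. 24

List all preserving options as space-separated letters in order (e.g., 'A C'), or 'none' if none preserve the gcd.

Answer: A C D E

Derivation:
Old gcd = 3; gcd of others (without N[2]) = 3
New gcd for candidate v: gcd(3, v). Preserves old gcd iff gcd(3, v) = 3.
  Option A: v=21, gcd(3,21)=3 -> preserves
  Option B: v=14, gcd(3,14)=1 -> changes
  Option C: v=18, gcd(3,18)=3 -> preserves
  Option D: v=45, gcd(3,45)=3 -> preserves
  Option E: v=24, gcd(3,24)=3 -> preserves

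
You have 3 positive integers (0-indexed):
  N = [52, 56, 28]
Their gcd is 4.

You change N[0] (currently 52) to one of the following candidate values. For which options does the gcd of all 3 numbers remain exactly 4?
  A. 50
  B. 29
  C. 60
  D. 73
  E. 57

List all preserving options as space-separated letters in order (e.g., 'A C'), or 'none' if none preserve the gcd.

Answer: C

Derivation:
Old gcd = 4; gcd of others (without N[0]) = 28
New gcd for candidate v: gcd(28, v). Preserves old gcd iff gcd(28, v) = 4.
  Option A: v=50, gcd(28,50)=2 -> changes
  Option B: v=29, gcd(28,29)=1 -> changes
  Option C: v=60, gcd(28,60)=4 -> preserves
  Option D: v=73, gcd(28,73)=1 -> changes
  Option E: v=57, gcd(28,57)=1 -> changes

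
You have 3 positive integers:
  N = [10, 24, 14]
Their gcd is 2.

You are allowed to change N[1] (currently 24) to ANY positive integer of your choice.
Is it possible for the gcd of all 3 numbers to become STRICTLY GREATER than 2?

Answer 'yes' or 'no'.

Answer: no

Derivation:
Current gcd = 2
gcd of all OTHER numbers (without N[1]=24): gcd([10, 14]) = 2
The new gcd after any change is gcd(2, new_value).
This can be at most 2.
Since 2 = old gcd 2, the gcd can only stay the same or decrease.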